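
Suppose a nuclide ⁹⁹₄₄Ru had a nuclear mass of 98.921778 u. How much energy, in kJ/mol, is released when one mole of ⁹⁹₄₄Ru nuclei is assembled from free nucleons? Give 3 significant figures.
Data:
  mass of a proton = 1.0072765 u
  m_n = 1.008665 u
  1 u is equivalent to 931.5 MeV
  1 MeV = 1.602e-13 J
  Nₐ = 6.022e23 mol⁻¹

Mass of separated nucleons = 44(1.0072765) + 55(1.008665) = 44.3201660 + 55.476575 = 99.7967410 u
Δm = 99.7967410 − 98.921778 = 0.8749630 u
E_B = 0.8749630 × 931.5 = 815.028 MeV
Per nucleus in joules: 815.028 MeV × 1.602e-13 J/MeV = 1.3057e-10 J
Per mole: 1.3057e-10 J × 6.022e23 mol⁻¹ = 7.8629e+13 J/mol

7.86e+10 kJ/mol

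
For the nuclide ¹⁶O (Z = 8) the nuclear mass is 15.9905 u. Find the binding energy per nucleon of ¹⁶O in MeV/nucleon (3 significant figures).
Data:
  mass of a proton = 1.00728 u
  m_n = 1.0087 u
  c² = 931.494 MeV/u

8.00 MeV/nucleon

The nucleus contains 8 protons and 16 − 8 = 8 neutrons.
Σm = 8·m_p + 8·m_n = 8.05824 + 8.0696 = 16.12784 u
The mass defect is 16.12784 − 15.9905 = 0.13734 u.
Converting to energy: 0.13734 u × 931.494 MeV/u = 127.931 MeV
Dividing by A = 16 gives 7.996 MeV per nucleon.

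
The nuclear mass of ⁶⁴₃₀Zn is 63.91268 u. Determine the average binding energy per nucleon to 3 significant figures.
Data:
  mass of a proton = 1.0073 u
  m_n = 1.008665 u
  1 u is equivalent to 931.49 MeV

8.75 MeV/nucleon

The nucleus contains 30 protons and 64 − 30 = 34 neutrons.
Σm = 30·m_p + 34·m_n = 30.2190 + 34.294610 = 64.513610 u
Δm = 64.513610 − 63.91268 = 0.600930 u
Binding energy = Δm·c² = 0.600930 × 931.49 MeV/u = 559.760 MeV
Dividing by A = 64 gives 8.746 MeV per nucleon.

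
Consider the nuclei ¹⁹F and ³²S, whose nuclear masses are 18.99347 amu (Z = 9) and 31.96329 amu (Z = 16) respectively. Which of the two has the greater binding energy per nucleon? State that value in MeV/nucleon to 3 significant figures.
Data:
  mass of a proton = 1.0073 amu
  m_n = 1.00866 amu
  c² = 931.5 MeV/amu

³²S; 8.50 MeV/nucleon

¹⁹F: Σm = 9(1.0073) + 10(1.00866) = 19.15230 amu; Δm = 0.15883 amu; E_B = 147.95 MeV; E_B/A = 7.787 MeV
³²S: Σm = 16(1.0073) + 16(1.00866) = 32.25536 amu; Δm = 0.29207 amu; E_B = 272.06 MeV; E_B/A = 8.502 MeV
³²S has the higher binding energy per nucleon, so it is the more tightly bound nucleus.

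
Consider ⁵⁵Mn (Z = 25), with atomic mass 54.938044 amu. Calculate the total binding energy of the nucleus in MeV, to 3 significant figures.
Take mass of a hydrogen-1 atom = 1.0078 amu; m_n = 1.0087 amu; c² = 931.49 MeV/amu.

The nucleus contains 25 protons and 55 − 25 = 30 neutrons.
Total constituent mass: 25 × 1.0078 + 30 × 1.0087 = 55.4560 amu
The mass defect is 55.4560 − 54.938044 = 0.517956 amu.
Binding energy = Δm·c² = 0.517956 × 931.49 MeV/amu = 482.471 MeV

482 MeV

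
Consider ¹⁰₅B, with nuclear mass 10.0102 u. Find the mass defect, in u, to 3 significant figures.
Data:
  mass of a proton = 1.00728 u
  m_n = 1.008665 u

0.0695 u

Z = 5, so N = A − Z = 10 − 5 = 5.
Total constituent mass: 5 × 1.00728 + 5 × 1.008665 = 10.079725 u
The mass defect is 10.079725 − 10.0102 = 0.069525 u.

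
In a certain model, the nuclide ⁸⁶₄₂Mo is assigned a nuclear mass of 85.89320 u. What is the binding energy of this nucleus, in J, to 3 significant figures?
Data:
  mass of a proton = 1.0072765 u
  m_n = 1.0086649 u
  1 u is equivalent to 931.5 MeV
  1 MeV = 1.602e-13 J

With 42 protons and 44 neutrons (A = 86):
Σm = 42·m_p + 44·m_n = 42.3056130 + 44.3812556 = 86.6868686 u
Δm = 86.6868686 − 85.89320 = 0.7936686 u
E_B = 0.7936686 × 931.5 = 739.302 MeV
In joules: 739.302 MeV × 1.602e-13 J/MeV = 1.1844e-10 J

1.18e-10 J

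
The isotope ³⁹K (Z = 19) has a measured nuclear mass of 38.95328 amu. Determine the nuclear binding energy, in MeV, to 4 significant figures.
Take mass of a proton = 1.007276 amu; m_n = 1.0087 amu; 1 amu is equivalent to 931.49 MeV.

Z = 19, so N = A − Z = 39 − 19 = 20.
Total constituent mass: 19 × 1.007276 + 20 × 1.0087 = 39.312244 amu
Mass defect Δm = 39.312244 − 38.95328 = 0.358964 amu
Binding energy = Δm·c² = 0.358964 × 931.49 MeV/amu = 334.371 MeV

334.4 MeV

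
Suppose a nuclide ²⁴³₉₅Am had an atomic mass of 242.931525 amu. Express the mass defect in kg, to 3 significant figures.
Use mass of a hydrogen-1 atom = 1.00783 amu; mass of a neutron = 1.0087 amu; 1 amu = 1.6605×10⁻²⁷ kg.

Z = 95, so N = A − Z = 243 − 95 = 148.
Σm = 95·m(¹H) + 148·m_n = 95.74385 + 149.2876 = 245.03145 amu
The mass defect is 245.03145 − 242.931525 = 2.099925 amu.
In SI units: 2.099925 amu × 1.6605×10⁻²⁷ kg/amu = 3.4869e-27 kg

3.49e-27 kg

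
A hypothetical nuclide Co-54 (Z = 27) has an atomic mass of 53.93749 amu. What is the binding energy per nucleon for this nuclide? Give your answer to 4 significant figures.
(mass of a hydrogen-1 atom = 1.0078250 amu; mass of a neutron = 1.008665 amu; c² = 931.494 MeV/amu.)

8.758 MeV/nucleon

Z = 27, so N = A − Z = 54 − 27 = 27.
Total constituent mass: 27 × 1.0078250 + 27 × 1.008665 = 54.4452300 amu
Δm = 54.4452300 − 53.93749 = 0.5077400 amu
Converting to energy: 0.5077400 amu × 931.494 MeV/amu = 472.957 MeV
Dividing by A = 54 gives 8.758 MeV per nucleon.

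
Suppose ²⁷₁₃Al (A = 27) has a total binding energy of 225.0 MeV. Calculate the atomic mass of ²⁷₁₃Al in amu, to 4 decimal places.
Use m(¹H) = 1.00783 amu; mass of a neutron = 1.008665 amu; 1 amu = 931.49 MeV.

Mass defect = 225.0 MeV / (931.49 MeV/amu) = 0.241548 amu
Constituent mass = 13(1.00783) + 14(1.008665) = 27.223100 amu
Atomic mass = 27.223100 − 0.241548 = 26.981552 amu ≈ 26.9816 amu (to 4 decimal places)

26.9816 amu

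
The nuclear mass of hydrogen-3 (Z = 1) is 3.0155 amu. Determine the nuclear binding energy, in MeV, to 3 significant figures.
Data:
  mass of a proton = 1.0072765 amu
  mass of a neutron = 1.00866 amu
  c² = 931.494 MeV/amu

Mass of separated nucleons = 1(1.0072765) + 2(1.00866) = 1.0072765 + 2.01732 = 3.0245965 amu
Mass defect Δm = 3.0245965 − 3.0155 = 0.0090965 amu
Converting to energy: 0.0090965 amu × 931.494 MeV/amu = 8.47334 MeV

8.47 MeV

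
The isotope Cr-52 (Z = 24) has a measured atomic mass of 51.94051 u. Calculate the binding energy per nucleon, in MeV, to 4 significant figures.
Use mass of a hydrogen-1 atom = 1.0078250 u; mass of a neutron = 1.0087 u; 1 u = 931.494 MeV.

The nucleus contains 24 protons and 52 − 24 = 28 neutrons.
Σm = 24·m(¹H) + 28·m_n = 24.1878000 + 28.2436 = 52.4314000 u
The mass defect is 52.4314000 − 51.94051 = 0.4908900 u.
E_B = 0.4908900 × 931.494 = 457.261 MeV
Dividing by A = 52 gives 8.793 MeV per nucleon.

8.793 MeV/nucleon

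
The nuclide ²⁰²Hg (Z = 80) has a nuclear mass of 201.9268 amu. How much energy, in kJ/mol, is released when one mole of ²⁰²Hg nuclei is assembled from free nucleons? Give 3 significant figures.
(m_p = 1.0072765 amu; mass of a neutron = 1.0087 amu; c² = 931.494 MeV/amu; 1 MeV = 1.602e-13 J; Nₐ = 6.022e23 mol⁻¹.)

Σm = 80·m_p + 122·m_n = 80.5821200 + 123.0614 = 203.6435200 amu
Δm = 203.6435200 − 201.9268 = 1.7167200 amu
Binding energy = Δm·c² = 1.7167200 × 931.494 MeV/amu = 1599.11 MeV
Per nucleus in joules: 1599.11 MeV × 1.602e-13 J/MeV = 2.5618e-10 J
Per mole: 2.5618e-10 J × 6.022e23 mol⁻¹ = 1.5427e+14 J/mol

1.54e+11 kJ/mol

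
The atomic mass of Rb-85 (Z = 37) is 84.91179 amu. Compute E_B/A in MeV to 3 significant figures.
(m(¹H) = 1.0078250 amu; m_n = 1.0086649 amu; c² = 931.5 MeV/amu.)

8.70 MeV/nucleon

Mass of separated nucleons = 37(1.0078250) + 48(1.0086649) = 37.2895250 + 48.4159152 = 85.7054402 amu
The mass defect is 85.7054402 − 84.91179 = 0.7936502 amu.
E_B = 0.7936502 × 931.5 = 739.285 MeV
BE/A = 739.285 MeV / 85 = 8.697 MeV/nucleon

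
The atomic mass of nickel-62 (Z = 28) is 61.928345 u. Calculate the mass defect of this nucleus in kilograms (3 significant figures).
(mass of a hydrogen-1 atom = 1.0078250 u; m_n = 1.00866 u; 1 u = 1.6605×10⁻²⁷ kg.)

9.72e-28 kg

Z = 28, so N = A − Z = 62 − 28 = 34.
Σm = 28·m(¹H) + 34·m_n = 28.2191000 + 34.29444 = 62.5135400 u
Δm = 62.5135400 − 61.928345 = 0.5851950 u
In SI units: 0.5851950 u × 1.6605×10⁻²⁷ kg/u = 9.7172e-28 kg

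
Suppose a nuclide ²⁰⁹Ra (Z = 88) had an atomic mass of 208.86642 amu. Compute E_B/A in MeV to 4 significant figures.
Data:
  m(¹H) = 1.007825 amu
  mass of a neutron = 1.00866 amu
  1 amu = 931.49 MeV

8.335 MeV/nucleon

With 88 protons and 121 neutrons (A = 209):
Total constituent mass: 88 × 1.007825 + 121 × 1.00866 = 210.736460 amu
Mass defect Δm = 210.736460 − 208.86642 = 1.870040 amu
Binding energy = Δm·c² = 1.870040 × 931.49 MeV/amu = 1741.92 MeV
Dividing by A = 209 gives 8.335 MeV per nucleon.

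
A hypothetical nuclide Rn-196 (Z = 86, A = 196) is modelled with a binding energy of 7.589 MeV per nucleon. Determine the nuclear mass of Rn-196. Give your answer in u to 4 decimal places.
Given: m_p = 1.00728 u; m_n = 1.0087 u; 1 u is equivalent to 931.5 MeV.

195.9863 u

Total binding energy = 196 × 7.589 = 1487.444 MeV
Mass defect = 1487.444 MeV / (931.5 MeV/u) = 1.596827 u
Constituent mass = 86(1.00728) + 110(1.0087) = 197.58308 u
Nuclear mass = 197.58308 − 1.596827 = 195.986253 u ≈ 195.9863 u (to 4 decimal places)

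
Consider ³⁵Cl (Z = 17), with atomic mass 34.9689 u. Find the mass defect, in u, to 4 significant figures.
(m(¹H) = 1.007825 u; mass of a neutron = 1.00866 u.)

The nucleus contains 17 protons and 35 − 17 = 18 neutrons.
Mass of separated nucleons = 17(1.007825) + 18(1.00866) = 17.133025 + 18.15588 = 35.288905 u
Δm = 35.288905 − 34.9689 = 0.320005 u

0.3200 u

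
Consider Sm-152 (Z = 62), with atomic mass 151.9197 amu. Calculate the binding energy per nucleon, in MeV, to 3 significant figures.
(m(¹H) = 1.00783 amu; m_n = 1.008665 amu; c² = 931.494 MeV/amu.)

Total constituent mass: 62 × 1.00783 + 90 × 1.008665 = 153.265310 amu
The mass defect is 153.265310 − 151.9197 = 1.345610 amu.
Converting to energy: 1.345610 amu × 931.494 MeV/amu = 1253.43 MeV
BE/A = 1253.43 MeV / 152 = 8.246 MeV/nucleon

8.25 MeV/nucleon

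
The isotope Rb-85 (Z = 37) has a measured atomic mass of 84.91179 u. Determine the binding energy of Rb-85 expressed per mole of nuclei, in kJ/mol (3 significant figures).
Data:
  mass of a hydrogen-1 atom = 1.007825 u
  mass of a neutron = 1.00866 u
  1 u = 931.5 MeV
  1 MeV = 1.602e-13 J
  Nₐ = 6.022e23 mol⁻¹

7.13e+10 kJ/mol

Total constituent mass: 37 × 1.007825 + 48 × 1.00866 = 85.705205 u
Δm = 85.705205 − 84.91179 = 0.793415 u
Converting to energy: 0.793415 u × 931.5 MeV/u = 739.066 MeV
Per nucleus in joules: 739.066 MeV × 1.602e-13 J/MeV = 1.1840e-10 J
Per mole: 1.1840e-10 J × 6.022e23 mol⁻¹ = 7.1300e+13 J/mol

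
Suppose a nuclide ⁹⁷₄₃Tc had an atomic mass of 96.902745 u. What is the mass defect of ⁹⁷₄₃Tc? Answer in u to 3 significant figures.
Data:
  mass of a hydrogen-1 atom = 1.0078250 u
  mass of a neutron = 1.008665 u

0.902 u

Z = 43, so N = A − Z = 97 − 43 = 54.
Mass of separated nucleons = 43(1.0078250) + 54(1.008665) = 43.3364750 + 54.467910 = 97.8043850 u
Δm = 97.8043850 − 96.902745 = 0.9016400 u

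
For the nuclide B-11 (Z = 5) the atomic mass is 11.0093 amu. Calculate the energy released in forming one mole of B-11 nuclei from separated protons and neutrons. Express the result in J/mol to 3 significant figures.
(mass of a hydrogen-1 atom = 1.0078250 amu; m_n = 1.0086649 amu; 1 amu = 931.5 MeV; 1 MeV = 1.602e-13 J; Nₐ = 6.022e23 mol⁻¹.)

Z = 5, so N = A − Z = 11 − 5 = 6.
Mass of separated nucleons = 5(1.0078250) + 6(1.0086649) = 5.0391250 + 6.0519894 = 11.0911144 amu
The mass defect is 11.0911144 − 11.0093 = 0.0818144 amu.
E_B = 0.0818144 × 931.5 = 76.2101 MeV
Per nucleus in joules: 76.2101 MeV × 1.602e-13 J/MeV = 1.2209e-11 J
Per mole: 1.2209e-11 J × 6.022e23 mol⁻¹ = 7.3523e+12 J/mol

7.35e+12 J/mol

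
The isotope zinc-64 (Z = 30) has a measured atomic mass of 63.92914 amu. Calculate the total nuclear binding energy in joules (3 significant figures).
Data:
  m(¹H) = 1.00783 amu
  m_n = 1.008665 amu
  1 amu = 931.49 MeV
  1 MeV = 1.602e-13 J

With 30 protons and 34 neutrons (A = 64):
Total constituent mass: 30 × 1.00783 + 34 × 1.008665 = 64.529510 amu
Δm = 64.529510 − 63.92914 = 0.600370 amu
Binding energy = Δm·c² = 0.600370 × 931.49 MeV/amu = 559.239 MeV
In joules: 559.239 MeV × 1.602e-13 J/MeV = 8.9590e-11 J

8.96e-11 J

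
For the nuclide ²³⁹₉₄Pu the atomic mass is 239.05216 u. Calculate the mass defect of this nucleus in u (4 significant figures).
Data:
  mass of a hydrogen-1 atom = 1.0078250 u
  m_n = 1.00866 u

1.939 u

The nucleus contains 94 protons and 239 − 94 = 145 neutrons.
Σm = 94·m(¹H) + 145·m_n = 94.7355500 + 146.25570 = 240.9912500 u
Δm = 240.9912500 − 239.05216 = 1.9390900 u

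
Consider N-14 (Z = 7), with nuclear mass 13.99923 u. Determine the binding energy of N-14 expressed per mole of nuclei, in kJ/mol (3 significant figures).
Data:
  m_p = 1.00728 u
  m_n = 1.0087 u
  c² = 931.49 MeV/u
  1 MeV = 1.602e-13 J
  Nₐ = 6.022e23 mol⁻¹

Σm = 7·m_p + 7·m_n = 7.05096 + 7.0609 = 14.11186 u
Δm = 14.11186 − 13.99923 = 0.11263 u
Converting to energy: 0.11263 u × 931.49 MeV/u = 104.914 MeV
Per nucleus in joules: 104.914 MeV × 1.602e-13 J/MeV = 1.6807e-11 J
Per mole: 1.6807e-11 J × 6.022e23 mol⁻¹ = 1.0121e+13 J/mol

1.01e+10 kJ/mol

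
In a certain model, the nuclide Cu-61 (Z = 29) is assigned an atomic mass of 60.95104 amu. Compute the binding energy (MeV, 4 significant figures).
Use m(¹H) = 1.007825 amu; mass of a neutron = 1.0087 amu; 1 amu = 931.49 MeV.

516.3 MeV

The nucleus contains 29 protons and 61 − 29 = 32 neutrons.
Total constituent mass: 29 × 1.007825 + 32 × 1.0087 = 61.505325 amu
The mass defect is 61.505325 − 60.95104 = 0.554285 amu.
Converting to energy: 0.554285 amu × 931.49 MeV/amu = 516.311 MeV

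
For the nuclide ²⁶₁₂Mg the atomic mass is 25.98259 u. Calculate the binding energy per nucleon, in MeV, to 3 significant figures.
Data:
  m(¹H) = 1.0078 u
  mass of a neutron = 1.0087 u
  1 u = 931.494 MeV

8.34 MeV/nucleon

The nucleus contains 12 protons and 26 − 12 = 14 neutrons.
Σm = 12·m(¹H) + 14·m_n = 12.0936 + 14.1218 = 26.2154 u
Δm = 26.2154 − 25.98259 = 0.23281 u
Binding energy = Δm·c² = 0.23281 × 931.494 MeV/u = 216.861 MeV
Dividing by A = 26 gives 8.341 MeV per nucleon.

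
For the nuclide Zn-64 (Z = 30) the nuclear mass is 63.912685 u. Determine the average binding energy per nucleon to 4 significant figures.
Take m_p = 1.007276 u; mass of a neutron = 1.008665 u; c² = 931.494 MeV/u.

8.736 MeV/nucleon

The nucleus contains 30 protons and 64 − 30 = 34 neutrons.
Σm = 30·m_p + 34·m_n = 30.218280 + 34.294610 = 64.512890 u
Δm = 64.512890 − 63.912685 = 0.600205 u
E_B = 0.600205 × 931.494 = 559.087 MeV
Per nucleon: 559.087 / 64 = 8.736 MeV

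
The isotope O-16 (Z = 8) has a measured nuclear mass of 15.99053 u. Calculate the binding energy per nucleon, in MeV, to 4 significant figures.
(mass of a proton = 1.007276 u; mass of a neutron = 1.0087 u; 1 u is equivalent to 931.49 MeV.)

7.992 MeV/nucleon

With 8 protons and 8 neutrons (A = 16):
Mass of separated nucleons = 8(1.007276) + 8(1.0087) = 8.058208 + 8.0696 = 16.127808 u
Mass defect Δm = 16.127808 − 15.99053 = 0.137278 u
Binding energy = Δm·c² = 0.137278 × 931.49 MeV/u = 127.873 MeV
BE/A = 127.873 MeV / 16 = 7.992 MeV/nucleon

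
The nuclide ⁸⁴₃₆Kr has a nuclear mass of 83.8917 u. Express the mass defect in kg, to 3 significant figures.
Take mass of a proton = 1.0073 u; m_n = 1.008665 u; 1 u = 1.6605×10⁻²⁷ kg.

1.31e-27 kg

Σm = 36·m_p + 48·m_n = 36.2628 + 48.415920 = 84.678720 u
The mass defect is 84.678720 − 83.8917 = 0.787020 u.
In SI units: 0.787020 u × 1.6605×10⁻²⁷ kg/u = 1.3068e-27 kg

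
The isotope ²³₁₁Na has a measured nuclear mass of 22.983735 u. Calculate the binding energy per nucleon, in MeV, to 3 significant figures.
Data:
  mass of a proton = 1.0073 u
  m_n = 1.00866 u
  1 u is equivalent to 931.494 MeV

8.12 MeV/nucleon

Mass of separated nucleons = 11(1.0073) + 12(1.00866) = 11.0803 + 12.10392 = 23.18422 u
Mass defect Δm = 23.18422 − 22.983735 = 0.200485 u
Binding energy = Δm·c² = 0.200485 × 931.494 MeV/u = 186.751 MeV
Dividing by A = 23 gives 8.120 MeV per nucleon.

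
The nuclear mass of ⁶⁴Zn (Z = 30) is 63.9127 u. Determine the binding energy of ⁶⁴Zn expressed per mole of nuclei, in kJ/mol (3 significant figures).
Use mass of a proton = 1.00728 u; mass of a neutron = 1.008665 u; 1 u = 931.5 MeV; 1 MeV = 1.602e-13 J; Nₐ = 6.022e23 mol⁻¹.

5.39e+10 kJ/mol

With 30 protons and 34 neutrons (A = 64):
Mass of separated nucleons = 30(1.00728) + 34(1.008665) = 30.21840 + 34.294610 = 64.513010 u
Mass defect Δm = 64.513010 − 63.9127 = 0.600310 u
E_B = 0.600310 × 931.5 = 559.189 MeV
Per nucleus in joules: 559.189 MeV × 1.602e-13 J/MeV = 8.9582e-11 J
Per mole: 8.9582e-11 J × 6.022e23 mol⁻¹ = 5.3946e+13 J/mol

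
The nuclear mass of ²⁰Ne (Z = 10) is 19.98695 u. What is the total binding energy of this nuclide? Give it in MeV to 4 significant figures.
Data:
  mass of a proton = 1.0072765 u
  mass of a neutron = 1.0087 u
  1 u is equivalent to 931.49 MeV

Σm = 10·m_p + 10·m_n = 10.0727650 + 10.0870 = 20.1597650 u
The mass defect is 20.1597650 − 19.98695 = 0.1728150 u.
E_B = 0.1728150 × 931.49 = 160.975 MeV

161.0 MeV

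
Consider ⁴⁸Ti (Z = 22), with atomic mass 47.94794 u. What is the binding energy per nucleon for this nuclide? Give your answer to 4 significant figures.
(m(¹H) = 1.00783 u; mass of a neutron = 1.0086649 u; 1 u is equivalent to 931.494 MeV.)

8.725 MeV/nucleon

Σm = 22·m(¹H) + 26·m_n = 22.17226 + 26.2252874 = 48.3975474 u
The mass defect is 48.3975474 − 47.94794 = 0.4496074 u.
E_B = 0.4496074 × 931.494 = 418.807 MeV
Dividing by A = 48 gives 8.725 MeV per nucleon.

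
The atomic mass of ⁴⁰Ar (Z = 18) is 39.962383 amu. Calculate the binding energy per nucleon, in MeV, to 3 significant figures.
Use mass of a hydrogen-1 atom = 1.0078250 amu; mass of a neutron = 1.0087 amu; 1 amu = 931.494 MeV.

Total constituent mass: 18 × 1.0078250 + 22 × 1.0087 = 40.3322500 amu
Mass defect Δm = 40.3322500 − 39.962383 = 0.3698670 amu
E_B = 0.3698670 × 931.494 = 344.529 MeV
Per nucleon: 344.529 / 40 = 8.613 MeV

8.61 MeV/nucleon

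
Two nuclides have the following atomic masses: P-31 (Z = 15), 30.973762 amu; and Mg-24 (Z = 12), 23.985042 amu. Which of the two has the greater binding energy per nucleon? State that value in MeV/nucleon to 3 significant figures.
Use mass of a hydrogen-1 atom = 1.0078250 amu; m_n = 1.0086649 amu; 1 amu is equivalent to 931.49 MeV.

P-31; 8.48 MeV/nucleon

P-31: Σm = 15(1.0078250) + 16(1.0086649) = 31.2560134 amu; Δm = 0.2822514 amu; E_B = 262.91 MeV; E_B/A = 8.481 MeV
Mg-24: Σm = 12(1.0078250) + 12(1.0086649) = 24.1978788 amu; Δm = 0.2128368 amu; E_B = 198.26 MeV; E_B/A = 8.261 MeV
P-31 has the higher binding energy per nucleon, so it is the more tightly bound nucleus.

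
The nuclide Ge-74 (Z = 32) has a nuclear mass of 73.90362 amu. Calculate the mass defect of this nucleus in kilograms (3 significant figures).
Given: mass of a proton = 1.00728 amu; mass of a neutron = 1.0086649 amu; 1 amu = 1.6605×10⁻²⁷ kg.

Z = 32, so N = A − Z = 74 − 32 = 42.
Mass of separated nucleons = 32(1.00728) + 42(1.0086649) = 32.23296 + 42.3639258 = 74.5968858 amu
The mass defect is 74.5968858 − 73.90362 = 0.6932658 amu.
In SI units: 0.6932658 amu × 1.6605×10⁻²⁷ kg/amu = 1.1512e-27 kg

1.15e-27 kg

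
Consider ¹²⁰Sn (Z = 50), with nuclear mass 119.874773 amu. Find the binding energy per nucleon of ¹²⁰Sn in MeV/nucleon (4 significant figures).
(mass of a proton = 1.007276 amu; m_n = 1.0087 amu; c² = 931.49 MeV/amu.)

8.523 MeV/nucleon

Σm = 50·m_p + 70·m_n = 50.363800 + 70.6090 = 120.972800 amu
Δm = 120.972800 − 119.874773 = 1.098027 amu
Binding energy = Δm·c² = 1.098027 × 931.49 MeV/amu = 1022.80 MeV
Dividing by A = 120 gives 8.523 MeV per nucleon.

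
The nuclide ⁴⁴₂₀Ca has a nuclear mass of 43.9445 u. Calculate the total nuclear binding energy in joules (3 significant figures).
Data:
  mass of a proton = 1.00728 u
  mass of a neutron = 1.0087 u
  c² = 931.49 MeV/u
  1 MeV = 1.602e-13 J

6.12e-11 J

Mass of separated nucleons = 20(1.00728) + 24(1.0087) = 20.14560 + 24.2088 = 44.35440 u
The mass defect is 44.35440 − 43.9445 = 0.40990 u.
Binding energy = Δm·c² = 0.40990 × 931.49 MeV/u = 381.818 MeV
In joules: 381.818 MeV × 1.602e-13 J/MeV = 6.1167e-11 J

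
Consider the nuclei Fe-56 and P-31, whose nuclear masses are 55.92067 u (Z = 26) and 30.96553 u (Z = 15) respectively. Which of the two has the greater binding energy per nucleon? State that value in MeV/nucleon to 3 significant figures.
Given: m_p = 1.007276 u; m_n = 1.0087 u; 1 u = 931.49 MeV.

Fe-56: Σm = 26(1.007276) + 30(1.0087) = 56.450176 u; Δm = 0.529506 u; E_B = 493.23 MeV; E_B/A = 8.808 MeV
P-31: Σm = 15(1.007276) + 16(1.0087) = 31.248340 u; Δm = 0.282810 u; E_B = 263.43 MeV; E_B/A = 8.498 MeV
Fe-56 has the higher binding energy per nucleon, so it is the more tightly bound nucleus.

Fe-56; 8.81 MeV/nucleon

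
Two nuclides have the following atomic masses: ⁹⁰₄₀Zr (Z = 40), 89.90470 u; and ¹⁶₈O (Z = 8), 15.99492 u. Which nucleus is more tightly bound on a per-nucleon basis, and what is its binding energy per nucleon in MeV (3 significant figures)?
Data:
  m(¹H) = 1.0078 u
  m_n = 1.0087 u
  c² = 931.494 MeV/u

⁹⁰₄₀Zr: Σm = 40(1.0078) + 50(1.0087) = 90.7470 u; Δm = 0.84230 u; E_B = 784.60 MeV; E_B/A = 8.718 MeV
¹⁶₈O: Σm = 8(1.0078) + 8(1.0087) = 16.1320 u; Δm = 0.13708 u; E_B = 127.69 MeV; E_B/A = 7.981 MeV
⁹⁰₄₀Zr has the higher binding energy per nucleon, so it is the more tightly bound nucleus.

⁹⁰₄₀Zr; 8.72 MeV/nucleon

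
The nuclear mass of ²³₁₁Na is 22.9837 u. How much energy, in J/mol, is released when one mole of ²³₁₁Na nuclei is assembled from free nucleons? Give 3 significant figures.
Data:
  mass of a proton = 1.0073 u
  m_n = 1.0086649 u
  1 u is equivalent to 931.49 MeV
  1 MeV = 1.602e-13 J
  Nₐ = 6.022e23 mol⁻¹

1.80e+13 J/mol

Σm = 11·m_p + 12·m_n = 11.0803 + 12.1039788 = 23.1842788 u
The mass defect is 23.1842788 − 22.9837 = 0.2005788 u.
E_B = 0.2005788 × 931.49 = 186.837 MeV
Per nucleus in joules: 186.837 MeV × 1.602e-13 J/MeV = 2.9931e-11 J
Per mole: 2.9931e-11 J × 6.022e23 mol⁻¹ = 1.8024e+13 J/mol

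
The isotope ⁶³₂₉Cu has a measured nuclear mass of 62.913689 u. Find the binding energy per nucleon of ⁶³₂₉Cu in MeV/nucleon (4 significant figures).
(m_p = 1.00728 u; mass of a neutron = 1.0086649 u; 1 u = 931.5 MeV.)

Mass of separated nucleons = 29(1.00728) + 34(1.0086649) = 29.21112 + 34.2946066 = 63.5057266 u
Mass defect Δm = 63.5057266 − 62.913689 = 0.5920376 u
E_B = 0.5920376 × 931.5 = 551.483 MeV
Dividing by A = 63 gives 8.754 MeV per nucleon.

8.754 MeV/nucleon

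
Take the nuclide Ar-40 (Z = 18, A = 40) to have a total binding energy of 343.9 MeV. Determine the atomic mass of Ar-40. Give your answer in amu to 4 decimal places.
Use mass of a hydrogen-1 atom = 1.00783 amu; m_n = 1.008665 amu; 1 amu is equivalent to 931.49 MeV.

39.9624 amu

Mass defect = 343.9 MeV / (931.49 MeV/amu) = 0.369193 amu
Constituent mass = 18(1.00783) + 22(1.008665) = 40.331570 amu
Atomic mass = 40.331570 − 0.369193 = 39.962377 amu ≈ 39.9624 amu (to 4 decimal places)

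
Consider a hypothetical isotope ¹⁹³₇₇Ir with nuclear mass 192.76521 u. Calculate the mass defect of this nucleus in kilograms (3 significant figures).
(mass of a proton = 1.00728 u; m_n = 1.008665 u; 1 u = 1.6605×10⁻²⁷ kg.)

2.99e-27 kg

The nucleus contains 77 protons and 193 − 77 = 116 neutrons.
Mass of separated nucleons = 77(1.00728) + 116(1.008665) = 77.56056 + 117.005140 = 194.565700 u
Mass defect Δm = 194.565700 − 192.76521 = 1.800490 u
In SI units: 1.800490 u × 1.6605×10⁻²⁷ kg/u = 2.9897e-27 kg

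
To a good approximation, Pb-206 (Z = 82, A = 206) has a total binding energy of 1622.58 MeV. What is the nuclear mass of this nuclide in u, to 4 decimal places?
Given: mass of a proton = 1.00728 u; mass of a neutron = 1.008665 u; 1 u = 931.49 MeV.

Mass defect = 1622.58 MeV / (931.49 MeV/u) = 1.741919 u
Constituent mass = 82(1.00728) + 124(1.008665) = 207.671420 u
Nuclear mass = 207.671420 − 1.741919 = 205.929501 u ≈ 205.9295 u (to 4 decimal places)

205.9295 u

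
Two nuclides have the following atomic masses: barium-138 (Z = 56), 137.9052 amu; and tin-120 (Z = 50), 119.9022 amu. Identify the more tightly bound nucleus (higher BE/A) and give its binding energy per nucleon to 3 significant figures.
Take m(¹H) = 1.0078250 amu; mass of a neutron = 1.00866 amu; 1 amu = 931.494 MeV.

barium-138: Σm = 56(1.0078250) + 82(1.00866) = 139.1483200 amu; Δm = 1.2431200 amu; E_B = 1158.0 MeV; E_B/A = 8.391 MeV
tin-120: Σm = 50(1.0078250) + 70(1.00866) = 120.9974500 amu; Δm = 1.0952500 amu; E_B = 1020.2 MeV; E_B/A = 8.502 MeV
tin-120 has the higher binding energy per nucleon, so it is the more tightly bound nucleus.

tin-120; 8.50 MeV/nucleon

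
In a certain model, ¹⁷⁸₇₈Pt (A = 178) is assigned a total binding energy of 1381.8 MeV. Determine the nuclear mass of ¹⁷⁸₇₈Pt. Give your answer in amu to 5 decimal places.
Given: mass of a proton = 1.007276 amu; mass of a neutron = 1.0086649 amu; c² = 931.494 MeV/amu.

177.95059 amu

Mass defect = 1381.8 MeV / (931.494 MeV/amu) = 1.4834234 amu
Constituent mass = 78(1.007276) + 100(1.0086649) = 179.4340180 amu
Nuclear mass = 179.4340180 − 1.4834234 = 177.9505946 amu ≈ 177.95059 amu (to 5 decimal places)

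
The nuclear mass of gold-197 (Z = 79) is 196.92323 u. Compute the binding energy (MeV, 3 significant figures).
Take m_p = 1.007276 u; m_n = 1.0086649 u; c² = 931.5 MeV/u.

Total constituent mass: 79 × 1.007276 + 118 × 1.0086649 = 198.5972622 u
Δm = 198.5972622 − 196.92323 = 1.6740322 u
Converting to energy: 1.6740322 u × 931.5 MeV/u = 1559.36 MeV

1560 MeV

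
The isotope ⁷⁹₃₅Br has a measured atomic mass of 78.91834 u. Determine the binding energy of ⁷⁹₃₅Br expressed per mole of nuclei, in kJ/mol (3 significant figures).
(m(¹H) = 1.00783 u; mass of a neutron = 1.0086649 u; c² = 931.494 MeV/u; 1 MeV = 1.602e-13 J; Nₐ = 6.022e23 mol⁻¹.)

6.62e+10 kJ/mol

Z = 35, so N = A − Z = 79 − 35 = 44.
Σm = 35·m(¹H) + 44·m_n = 35.27405 + 44.3812556 = 79.6553056 u
The mass defect is 79.6553056 − 78.91834 = 0.7369656 u.
Binding energy = Δm·c² = 0.7369656 × 931.494 MeV/u = 686.479 MeV
Per nucleus in joules: 686.479 MeV × 1.602e-13 J/MeV = 1.0997e-10 J
Per mole: 1.0997e-10 J × 6.022e23 mol⁻¹ = 6.6224e+13 J/mol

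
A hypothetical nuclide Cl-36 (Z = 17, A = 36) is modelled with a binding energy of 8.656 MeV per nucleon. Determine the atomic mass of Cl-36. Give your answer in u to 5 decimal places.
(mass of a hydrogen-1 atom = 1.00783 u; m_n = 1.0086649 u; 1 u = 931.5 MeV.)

Total binding energy = 36 × 8.656 = 311.616 MeV
Mass defect = 311.616 MeV / (931.5 MeV/u) = 0.3345314 u
Constituent mass = 17(1.00783) + 19(1.0086649) = 36.2977431 u
Atomic mass = 36.2977431 − 0.3345314 = 35.9632117 u ≈ 35.96321 u (to 5 decimal places)

35.96321 u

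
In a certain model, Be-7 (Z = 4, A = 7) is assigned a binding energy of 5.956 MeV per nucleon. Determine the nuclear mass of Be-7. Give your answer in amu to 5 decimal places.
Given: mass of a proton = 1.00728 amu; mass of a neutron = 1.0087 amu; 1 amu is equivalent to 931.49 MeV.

Total binding energy = 7 × 5.956 = 41.692 MeV
Mass defect = 41.692 MeV / (931.49 MeV/amu) = 0.0447584 amu
Constituent mass = 4(1.00728) + 3(1.0087) = 7.05522 amu
Nuclear mass = 7.05522 − 0.0447584 = 7.0104616 amu ≈ 7.01046 amu (to 5 decimal places)

7.01046 amu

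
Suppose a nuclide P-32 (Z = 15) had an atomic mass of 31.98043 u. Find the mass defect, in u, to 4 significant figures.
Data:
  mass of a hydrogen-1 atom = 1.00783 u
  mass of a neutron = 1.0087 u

0.2849 u

Σm = 15·m(¹H) + 17·m_n = 15.11745 + 17.1479 = 32.26535 u
The mass defect is 32.26535 − 31.98043 = 0.28492 u.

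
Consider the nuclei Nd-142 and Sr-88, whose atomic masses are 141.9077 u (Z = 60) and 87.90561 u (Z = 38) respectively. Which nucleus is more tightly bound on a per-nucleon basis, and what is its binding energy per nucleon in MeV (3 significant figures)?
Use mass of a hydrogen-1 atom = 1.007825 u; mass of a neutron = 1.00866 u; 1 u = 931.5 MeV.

Nd-142: Σm = 60(1.007825) + 82(1.00866) = 143.179620 u; Δm = 1.271920 u; E_B = 1184.8 MeV; E_B/A = 8.344 MeV
Sr-88: Σm = 38(1.007825) + 50(1.00866) = 88.730350 u; Δm = 0.824740 u; E_B = 768.25 MeV; E_B/A = 8.730 MeV
Sr-88 has the higher binding energy per nucleon, so it is the more tightly bound nucleus.

Sr-88; 8.73 MeV/nucleon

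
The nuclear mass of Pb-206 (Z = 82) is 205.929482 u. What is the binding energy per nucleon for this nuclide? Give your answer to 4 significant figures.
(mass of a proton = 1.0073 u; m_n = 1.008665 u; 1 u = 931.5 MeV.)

7.884 MeV/nucleon

Z = 82, so N = A − Z = 206 − 82 = 124.
Total constituent mass: 82 × 1.0073 + 124 × 1.008665 = 207.673060 u
Δm = 207.673060 − 205.929482 = 1.743578 u
Converting to energy: 1.743578 u × 931.5 MeV/u = 1624.14 MeV
Dividing by A = 206 gives 7.884 MeV per nucleon.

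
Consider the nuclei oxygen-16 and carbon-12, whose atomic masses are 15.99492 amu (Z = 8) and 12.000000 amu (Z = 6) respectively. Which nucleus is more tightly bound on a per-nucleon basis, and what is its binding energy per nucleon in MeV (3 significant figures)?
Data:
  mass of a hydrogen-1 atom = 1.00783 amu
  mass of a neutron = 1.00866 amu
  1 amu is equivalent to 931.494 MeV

oxygen-16; 7.98 MeV/nucleon

oxygen-16: Σm = 8(1.00783) + 8(1.00866) = 16.13192 amu; Δm = 0.13700 amu; E_B = 127.61 MeV; E_B/A = 7.976 MeV
carbon-12: Σm = 6(1.00783) + 6(1.00866) = 12.09894 amu; Δm = 0.098940 amu; E_B = 92.162 MeV; E_B/A = 7.680 MeV
oxygen-16 has the higher binding energy per nucleon, so it is the more tightly bound nucleus.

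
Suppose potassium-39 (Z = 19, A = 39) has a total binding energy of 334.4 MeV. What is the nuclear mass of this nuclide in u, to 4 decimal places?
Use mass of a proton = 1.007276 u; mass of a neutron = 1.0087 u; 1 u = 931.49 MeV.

Mass defect = 334.4 MeV / (931.49 MeV/u) = 0.358995 u
Constituent mass = 19(1.007276) + 20(1.0087) = 39.312244 u
Nuclear mass = 39.312244 − 0.358995 = 38.953249 u ≈ 38.9532 u (to 4 decimal places)

38.9532 u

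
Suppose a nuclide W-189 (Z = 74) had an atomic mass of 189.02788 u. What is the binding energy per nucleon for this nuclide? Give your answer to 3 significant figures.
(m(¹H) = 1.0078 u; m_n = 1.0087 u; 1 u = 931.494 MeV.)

7.64 MeV/nucleon

Mass of separated nucleons = 74(1.0078) + 115(1.0087) = 74.5772 + 116.0005 = 190.5777 u
Δm = 190.5777 − 189.02788 = 1.54982 u
Converting to energy: 1.54982 u × 931.494 MeV/u = 1443.65 MeV
Dividing by A = 189 gives 7.638 MeV per nucleon.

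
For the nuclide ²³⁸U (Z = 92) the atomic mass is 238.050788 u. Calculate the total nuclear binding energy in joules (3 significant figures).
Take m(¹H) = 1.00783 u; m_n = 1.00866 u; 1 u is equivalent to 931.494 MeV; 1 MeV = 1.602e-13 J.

2.89e-10 J

The nucleus contains 92 protons and 238 − 92 = 146 neutrons.
Mass of separated nucleons = 92(1.00783) + 146(1.00866) = 92.72036 + 147.26436 = 239.98472 u
Δm = 239.98472 − 238.050788 = 1.933932 u
E_B = 1.933932 × 931.494 = 1801.45 MeV
In joules: 1801.45 MeV × 1.602e-13 J/MeV = 2.8859e-10 J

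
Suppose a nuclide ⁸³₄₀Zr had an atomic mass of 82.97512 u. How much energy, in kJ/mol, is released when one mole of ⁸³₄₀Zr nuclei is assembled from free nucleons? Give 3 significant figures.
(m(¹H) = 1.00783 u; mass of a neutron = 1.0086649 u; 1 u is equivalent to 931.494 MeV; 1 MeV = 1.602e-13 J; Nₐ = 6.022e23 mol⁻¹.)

6.39e+10 kJ/mol

Z = 40, so N = A − Z = 83 − 40 = 43.
Σm = 40·m(¹H) + 43·m_n = 40.31320 + 43.3725907 = 83.6857907 u
Mass defect Δm = 83.6857907 − 82.97512 = 0.7106707 u
Converting to energy: 0.7106707 u × 931.494 MeV/u = 661.985 MeV
Per nucleus in joules: 661.985 MeV × 1.602e-13 J/MeV = 1.0605e-10 J
Per mole: 1.0605e-10 J × 6.022e23 mol⁻¹ = 6.3863e+13 J/mol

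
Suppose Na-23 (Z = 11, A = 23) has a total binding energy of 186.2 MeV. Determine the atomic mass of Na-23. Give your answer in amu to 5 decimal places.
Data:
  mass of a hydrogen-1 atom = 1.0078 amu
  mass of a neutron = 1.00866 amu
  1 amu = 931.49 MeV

Mass defect = 186.2 MeV / (931.49 MeV/amu) = 0.1998948 amu
Constituent mass = 11(1.0078) + 12(1.00866) = 23.18972 amu
Atomic mass = 23.18972 − 0.1998948 = 22.9898252 amu ≈ 22.98983 amu (to 5 decimal places)

22.98983 amu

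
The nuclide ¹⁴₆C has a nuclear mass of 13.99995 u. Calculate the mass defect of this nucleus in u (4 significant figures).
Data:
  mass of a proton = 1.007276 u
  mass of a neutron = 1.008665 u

0.1130 u

Z = 6, so N = A − Z = 14 − 6 = 8.
Mass of separated nucleons = 6(1.007276) + 8(1.008665) = 6.043656 + 8.069320 = 14.112976 u
The mass defect is 14.112976 − 13.99995 = 0.113026 u.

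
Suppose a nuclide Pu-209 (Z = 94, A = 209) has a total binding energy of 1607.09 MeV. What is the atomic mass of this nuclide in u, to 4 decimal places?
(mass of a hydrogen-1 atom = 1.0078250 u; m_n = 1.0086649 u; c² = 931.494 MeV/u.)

209.0067 u

Mass defect = 1607.09 MeV / (931.494 MeV/u) = 1.725282 u
Constituent mass = 94(1.0078250) + 115(1.0086649) = 210.7320135 u
Atomic mass = 210.7320135 − 1.725282 = 209.0067315 u ≈ 209.0067 u (to 4 decimal places)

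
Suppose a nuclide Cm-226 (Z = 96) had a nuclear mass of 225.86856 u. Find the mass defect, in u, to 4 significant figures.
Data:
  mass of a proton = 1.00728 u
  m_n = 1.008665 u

1.957 u

Mass of separated nucleons = 96(1.00728) + 130(1.008665) = 96.69888 + 131.126450 = 227.825330 u
Δm = 227.825330 − 225.86856 = 1.956770 u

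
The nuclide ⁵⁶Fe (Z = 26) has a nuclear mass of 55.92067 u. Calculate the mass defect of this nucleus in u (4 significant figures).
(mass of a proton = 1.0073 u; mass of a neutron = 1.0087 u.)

The nucleus contains 26 protons and 56 − 26 = 30 neutrons.
Total constituent mass: 26 × 1.0073 + 30 × 1.0087 = 56.4508 u
Δm = 56.4508 − 55.92067 = 0.53013 u

0.5301 u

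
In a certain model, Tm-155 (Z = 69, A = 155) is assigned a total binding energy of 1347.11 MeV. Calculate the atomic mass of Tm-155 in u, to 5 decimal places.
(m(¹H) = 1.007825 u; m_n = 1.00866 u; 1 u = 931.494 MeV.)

Mass defect = 1347.11 MeV / (931.494 MeV/u) = 1.4461822 u
Constituent mass = 69(1.007825) + 86(1.00866) = 156.284685 u
Atomic mass = 156.284685 − 1.4461822 = 154.8385028 u ≈ 154.83850 u (to 5 decimal places)

154.83850 u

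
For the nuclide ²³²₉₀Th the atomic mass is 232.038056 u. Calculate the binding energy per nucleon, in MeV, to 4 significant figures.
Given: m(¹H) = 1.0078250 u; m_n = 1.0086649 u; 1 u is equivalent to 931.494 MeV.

Z = 90, so N = A − Z = 232 − 90 = 142.
Mass of separated nucleons = 90(1.0078250) + 142(1.0086649) = 90.7042500 + 143.2304158 = 233.9346658 u
Δm = 233.9346658 − 232.038056 = 1.8966098 u
Converting to energy: 1.8966098 u × 931.494 MeV/u = 1766.68 MeV
Per nucleon: 1766.68 / 232 = 7.615 MeV

7.615 MeV/nucleon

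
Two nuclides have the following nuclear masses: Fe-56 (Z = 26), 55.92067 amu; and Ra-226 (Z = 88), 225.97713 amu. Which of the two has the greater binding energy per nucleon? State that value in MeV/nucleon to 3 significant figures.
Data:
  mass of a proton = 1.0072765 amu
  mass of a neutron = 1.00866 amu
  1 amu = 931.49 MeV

Fe-56; 8.79 MeV/nucleon

Fe-56: Σm = 26(1.0072765) + 30(1.00866) = 56.4489890 amu; Δm = 0.5283190 amu; E_B = 492.12 MeV; E_B/A = 8.788 MeV
Ra-226: Σm = 88(1.0072765) + 138(1.00866) = 227.8354120 amu; Δm = 1.8582820 amu; E_B = 1731.0 MeV; E_B/A = 7.659 MeV
Fe-56 has the higher binding energy per nucleon, so it is the more tightly bound nucleus.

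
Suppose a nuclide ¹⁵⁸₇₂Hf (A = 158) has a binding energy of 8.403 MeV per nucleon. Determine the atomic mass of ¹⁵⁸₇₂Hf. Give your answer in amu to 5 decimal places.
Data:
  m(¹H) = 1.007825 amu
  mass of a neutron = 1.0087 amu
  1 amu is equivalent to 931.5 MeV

157.88629 amu

Total binding energy = 158 × 8.403 = 1327.674 MeV
Mass defect = 1327.674 MeV / (931.5 MeV/amu) = 1.4253076 amu
Constituent mass = 72(1.007825) + 86(1.0087) = 159.311600 amu
Atomic mass = 159.311600 − 1.4253076 = 157.8862924 amu ≈ 157.88629 amu (to 5 decimal places)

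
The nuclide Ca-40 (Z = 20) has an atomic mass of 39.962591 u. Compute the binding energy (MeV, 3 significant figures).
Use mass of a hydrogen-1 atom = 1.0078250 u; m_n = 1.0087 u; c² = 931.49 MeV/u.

Total constituent mass: 20 × 1.0078250 + 20 × 1.0087 = 40.3305000 u
Δm = 40.3305000 − 39.962591 = 0.3679090 u
E_B = 0.3679090 × 931.49 = 342.704 MeV

343 MeV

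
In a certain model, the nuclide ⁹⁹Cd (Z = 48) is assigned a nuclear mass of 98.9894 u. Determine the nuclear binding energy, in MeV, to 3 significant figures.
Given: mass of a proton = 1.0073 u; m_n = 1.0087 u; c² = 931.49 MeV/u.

750 MeV

Z = 48, so N = A − Z = 99 − 48 = 51.
Mass of separated nucleons = 48(1.0073) + 51(1.0087) = 48.3504 + 51.4437 = 99.7941 u
Δm = 99.7941 − 98.9894 = 0.8047 u
Binding energy = Δm·c² = 0.8047 × 931.49 MeV/u = 749.570 MeV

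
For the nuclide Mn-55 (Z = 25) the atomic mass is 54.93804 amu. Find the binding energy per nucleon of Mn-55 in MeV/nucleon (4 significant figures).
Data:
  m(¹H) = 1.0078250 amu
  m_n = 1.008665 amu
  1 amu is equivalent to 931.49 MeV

8.765 MeV/nucleon

Z = 25, so N = A − Z = 55 − 25 = 30.
Σm = 25·m(¹H) + 30·m_n = 25.1956250 + 30.259950 = 55.4555750 amu
Mass defect Δm = 55.4555750 − 54.93804 = 0.5175350 amu
E_B = 0.5175350 × 931.49 = 482.079 MeV
BE/A = 482.079 MeV / 55 = 8.765 MeV/nucleon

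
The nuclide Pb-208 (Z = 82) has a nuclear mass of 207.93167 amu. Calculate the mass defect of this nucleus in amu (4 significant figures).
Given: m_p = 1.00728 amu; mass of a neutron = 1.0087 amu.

1.761 amu

With 82 protons and 126 neutrons (A = 208):
Σm = 82·m_p + 126·m_n = 82.59696 + 127.0962 = 209.69316 amu
Mass defect Δm = 209.69316 − 207.93167 = 1.76149 amu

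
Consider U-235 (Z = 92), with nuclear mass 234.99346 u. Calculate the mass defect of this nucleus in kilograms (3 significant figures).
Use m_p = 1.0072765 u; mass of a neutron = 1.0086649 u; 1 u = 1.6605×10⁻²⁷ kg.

With 92 protons and 143 neutrons (A = 235):
Σm = 92·m_p + 143·m_n = 92.6694380 + 144.2390807 = 236.9085187 u
Mass defect Δm = 236.9085187 − 234.99346 = 1.9150587 u
In SI units: 1.9150587 u × 1.6605×10⁻²⁷ kg/u = 3.1800e-27 kg

3.18e-27 kg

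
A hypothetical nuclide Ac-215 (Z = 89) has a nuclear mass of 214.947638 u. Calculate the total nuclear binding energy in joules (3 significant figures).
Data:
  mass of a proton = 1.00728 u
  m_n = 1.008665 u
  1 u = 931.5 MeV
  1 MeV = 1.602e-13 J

Total constituent mass: 89 × 1.00728 + 126 × 1.008665 = 216.739710 u
Δm = 216.739710 − 214.947638 = 1.792072 u
E_B = 1.792072 × 931.5 = 1669.32 MeV
In joules: 1669.32 MeV × 1.602e-13 J/MeV = 2.6743e-10 J

2.67e-10 J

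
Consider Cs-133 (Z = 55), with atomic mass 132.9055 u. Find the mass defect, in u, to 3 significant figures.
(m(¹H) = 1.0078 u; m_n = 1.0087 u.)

Mass of separated nucleons = 55(1.0078) + 78(1.0087) = 55.4290 + 78.6786 = 134.1076 u
Mass defect Δm = 134.1076 − 132.9055 = 1.2021 u

1.20 u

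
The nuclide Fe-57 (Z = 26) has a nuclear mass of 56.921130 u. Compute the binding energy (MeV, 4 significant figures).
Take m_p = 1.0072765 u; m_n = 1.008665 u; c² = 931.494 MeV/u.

499.9 MeV

With 26 protons and 31 neutrons (A = 57):
Σm = 26·m_p + 31·m_n = 26.1891890 + 31.268615 = 57.4578040 u
Δm = 57.4578040 − 56.921130 = 0.5366740 u
Binding energy = Δm·c² = 0.5366740 × 931.494 MeV/u = 499.909 MeV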